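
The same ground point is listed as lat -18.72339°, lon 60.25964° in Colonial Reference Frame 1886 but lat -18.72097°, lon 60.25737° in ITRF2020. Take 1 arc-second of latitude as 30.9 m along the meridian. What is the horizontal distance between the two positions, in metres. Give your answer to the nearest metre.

360 m

Δφ = -18.72097° − -18.72339° = +0.00242°; Δλ = 60.25737° − 60.25964° = -0.00227°.
1° of latitude = 3600 × 30.90 = 111240 m.
ΔN = Δφ × 111240 = 269.2 m; ΔE = Δλ × 111240 × cos(-18.72339°) = -0.00227 × 111240 × 0.947079 = -239.2 m.
Distance = √(ΔE² + ΔN²) = √((-239.2)² + 269.2²) = 360.1 m.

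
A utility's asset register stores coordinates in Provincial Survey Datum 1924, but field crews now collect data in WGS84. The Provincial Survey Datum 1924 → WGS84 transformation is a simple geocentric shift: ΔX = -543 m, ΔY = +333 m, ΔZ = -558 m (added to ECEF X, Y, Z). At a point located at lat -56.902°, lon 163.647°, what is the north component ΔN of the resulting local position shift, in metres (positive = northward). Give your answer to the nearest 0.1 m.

ΔN = 210.3 m

At φ = -56.902°, λ = 163.647°: sin φ = -0.837738, cos φ = 0.546073, sin λ = 0.281554, cos λ = -0.959545.
ΔN = −sin φ cos λ·ΔX − sin φ sin λ·ΔY + cos φ·ΔZ = −(-0.837738)(-0.959545)(-543) − (-0.837738)(0.281554)(333) + (0.546073)(-558) = 210.32 m.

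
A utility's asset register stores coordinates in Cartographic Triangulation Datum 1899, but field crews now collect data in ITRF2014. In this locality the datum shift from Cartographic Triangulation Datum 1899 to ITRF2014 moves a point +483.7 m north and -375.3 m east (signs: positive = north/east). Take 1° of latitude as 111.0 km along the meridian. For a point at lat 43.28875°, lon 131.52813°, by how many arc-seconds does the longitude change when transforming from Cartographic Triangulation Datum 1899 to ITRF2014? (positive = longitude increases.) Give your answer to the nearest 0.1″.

Δλ = -16.7″

At latitude 43.28875°, cos φ = 0.727907.
1° of longitude at this latitude = 111.0 × cos φ = 80.80 km, so Δλ = -375.3 / 80797.7 = -0.0046449° = -16.722″.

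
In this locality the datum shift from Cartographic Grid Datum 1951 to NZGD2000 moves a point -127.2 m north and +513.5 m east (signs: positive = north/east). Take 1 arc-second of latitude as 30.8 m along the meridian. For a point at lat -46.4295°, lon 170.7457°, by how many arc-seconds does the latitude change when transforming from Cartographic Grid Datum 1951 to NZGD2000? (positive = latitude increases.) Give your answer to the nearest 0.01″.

1″ of latitude = 30.80 m, so Δφ = -127.2 / 30.80 = -4.130″.

Δφ = -4.13″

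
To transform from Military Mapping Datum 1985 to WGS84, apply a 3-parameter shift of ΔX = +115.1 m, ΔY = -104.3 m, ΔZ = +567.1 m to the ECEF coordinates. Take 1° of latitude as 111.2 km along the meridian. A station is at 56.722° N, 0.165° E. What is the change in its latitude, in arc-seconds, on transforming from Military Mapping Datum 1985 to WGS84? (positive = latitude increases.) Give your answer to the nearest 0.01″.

sin φ = 0.836018, cos φ = 0.548702, sin λ = 0.002880, cos λ = 0.999996.
North component: ΔN = −sin φ cos λ·ΔX − sin φ sin λ·ΔY + cos φ·ΔZ = −(0.836018)(0.999996)(115.1) − (0.836018)(0.002880)(-104.3) + (0.548702)(567.1) = 215.19 m.
1° of latitude spans 111200 m, so Δφ = 215.19 / 111200 × 3600 = 6.967″.

Δφ = 6.97″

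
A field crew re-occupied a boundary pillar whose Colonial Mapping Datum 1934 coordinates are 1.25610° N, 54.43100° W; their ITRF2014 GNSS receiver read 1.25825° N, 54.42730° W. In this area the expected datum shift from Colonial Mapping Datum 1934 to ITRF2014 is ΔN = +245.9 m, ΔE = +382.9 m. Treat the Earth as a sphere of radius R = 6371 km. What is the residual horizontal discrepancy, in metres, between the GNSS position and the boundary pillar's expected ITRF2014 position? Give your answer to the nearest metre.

29 m

Observed coordinate differences: Δφ = +0.00215°, Δλ = +0.00370°.
Converting to metres (1° lat = 111195 m, cos φ = 0.999760): observed ΔN = 239.1 m, observed ΔE = 411.3 m.
Subtracting the expected shift leaves a residual of 239.1 − (245.9) = -6.8 m north and 411.3 − (382.9) = 28.4 m east.
Residual distance = √((-6.8)² + 28.4²) = 29.2 m.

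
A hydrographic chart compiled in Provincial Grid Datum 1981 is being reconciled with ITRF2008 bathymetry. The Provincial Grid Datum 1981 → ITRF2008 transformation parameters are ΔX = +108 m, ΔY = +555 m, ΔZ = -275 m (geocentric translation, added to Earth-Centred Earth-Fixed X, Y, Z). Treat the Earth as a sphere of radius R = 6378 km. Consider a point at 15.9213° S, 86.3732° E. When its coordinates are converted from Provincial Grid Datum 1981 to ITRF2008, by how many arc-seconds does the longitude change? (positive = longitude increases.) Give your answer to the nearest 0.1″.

Δλ = -2.4″

sin φ = -0.274317, cos φ = 0.961639, sin λ = 0.997997, cos λ = 0.063257.
East component: ΔE = −sin λ·ΔX + cos λ·ΔY = −(0.997997)(108) + (0.063257)(555) = -72.68 m.
1° of latitude spans πR/180 = 111317 m; at latitude φ, 1° of longitude spans that × cos φ = 107046.9 m, so Δλ = -72.68 / 107046.9 × 3600 = -2.444″.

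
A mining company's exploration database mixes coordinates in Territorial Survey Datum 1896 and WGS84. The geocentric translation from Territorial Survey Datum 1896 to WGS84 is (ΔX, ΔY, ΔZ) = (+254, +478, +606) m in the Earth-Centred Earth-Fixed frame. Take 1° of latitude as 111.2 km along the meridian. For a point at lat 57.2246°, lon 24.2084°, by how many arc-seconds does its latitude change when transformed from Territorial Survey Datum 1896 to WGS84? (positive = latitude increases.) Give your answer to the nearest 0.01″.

Δφ = -1.02″

sin φ = 0.840799, cos φ = 0.541347, sin λ = 0.410057, cos λ = 0.912060.
North component: ΔN = −sin φ cos λ·ΔX − sin φ sin λ·ΔY + cos φ·ΔZ = −(0.840799)(0.912060)(254) − (0.840799)(0.410057)(478) + (0.541347)(606) = -31.53 m.
1° of latitude spans 111200 m, so Δφ = -31.53 / 111200 × 3600 = -1.021″.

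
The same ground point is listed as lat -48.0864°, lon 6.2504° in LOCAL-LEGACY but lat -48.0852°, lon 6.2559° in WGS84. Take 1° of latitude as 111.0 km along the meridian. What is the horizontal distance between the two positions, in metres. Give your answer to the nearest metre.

Δφ = -48.0852° − -48.0864° = +0.0012°; Δλ = 6.2559° − 6.2504° = +0.0055°.
ΔN = Δφ × 111000 = 133.2 m; ΔE = Δλ × 111000 × cos(-48.0864°) = +0.0055 × 111000 × 0.668009 = 407.8 m.
Distance = √(ΔE² + ΔN²) = √(407.8² + 133.2²) = 429.0 m.

429 m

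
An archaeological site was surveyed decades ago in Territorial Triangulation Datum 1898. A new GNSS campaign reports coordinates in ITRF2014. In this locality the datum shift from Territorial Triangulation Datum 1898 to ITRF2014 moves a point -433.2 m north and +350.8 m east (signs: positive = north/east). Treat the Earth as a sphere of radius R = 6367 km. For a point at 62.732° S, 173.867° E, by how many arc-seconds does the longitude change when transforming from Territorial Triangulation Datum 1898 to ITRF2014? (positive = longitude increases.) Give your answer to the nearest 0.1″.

At latitude -62.732°, cos φ = 0.458153.
One radian of longitude at latitude φ spans R cos φ, so Δλ = ΔE / (R cos φ) = 350.8 / (6367000 × 0.458153) = 1.2026e-04 rad = 24.805″.

Δλ = 24.8″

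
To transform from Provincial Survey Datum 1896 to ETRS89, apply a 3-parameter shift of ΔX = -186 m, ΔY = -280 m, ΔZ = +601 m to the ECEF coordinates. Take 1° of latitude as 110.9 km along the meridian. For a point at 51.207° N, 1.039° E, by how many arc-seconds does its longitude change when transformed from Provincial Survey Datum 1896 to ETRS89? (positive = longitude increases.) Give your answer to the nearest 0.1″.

Δλ = -14.3″

sin φ = 0.779415, cos φ = 0.626509, sin λ = 0.018133, cos λ = 0.999836.
East component: ΔE = −sin λ·ΔX + cos λ·ΔY = −(0.018133)(-186) + (0.999836)(-280) = -276.58 m.
1° of latitude spans 110900 m; at latitude φ, 1° of longitude spans that × cos φ = 69479.8 m, so Δλ = -276.58 / 69479.8 × 3600 = -14.331″.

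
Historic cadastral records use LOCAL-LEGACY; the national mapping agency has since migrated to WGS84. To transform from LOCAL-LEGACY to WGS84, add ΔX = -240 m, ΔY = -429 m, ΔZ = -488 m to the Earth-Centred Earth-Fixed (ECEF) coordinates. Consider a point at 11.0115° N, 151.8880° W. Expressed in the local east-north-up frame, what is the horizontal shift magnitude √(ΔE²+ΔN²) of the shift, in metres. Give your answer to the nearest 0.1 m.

617.9 m

At φ = 11.0115°, λ = -151.8880°: sin φ = 0.191006, cos φ = 0.981589, sin λ = -0.471197, cos λ = -0.882028.
ΔE = −sin λ·ΔX + cos λ·ΔY = −(-0.471197)·(-240) + (-0.882028)·(-429) = 265.30 m.
ΔN = −sin φ cos λ·ΔX − sin φ sin λ·ΔY + cos φ·ΔZ = −(0.191006)(-0.882028)(-240) − (0.191006)(-0.471197)(-429) + (0.981589)(-488) = -558.06 m.
Horizontal magnitude = √(ΔE² + ΔN²) = √(265.30² + (-558.06)²) = 617.91 m.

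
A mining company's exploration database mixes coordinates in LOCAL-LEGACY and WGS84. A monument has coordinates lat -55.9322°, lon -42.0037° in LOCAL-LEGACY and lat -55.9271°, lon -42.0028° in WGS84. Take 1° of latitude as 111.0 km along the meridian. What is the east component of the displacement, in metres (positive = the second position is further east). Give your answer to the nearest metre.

ΔE = 56 m

Δφ = -55.9271° − -55.9322° = +0.0051°; Δλ = -42.0028° − -42.0037° = +0.0009°.
ΔN = Δφ × 111000 = 566.1 m; ΔE = Δλ × 111000 × cos(-55.9322°) = +0.0009 × 111000 × 0.560174 = 56.0 m.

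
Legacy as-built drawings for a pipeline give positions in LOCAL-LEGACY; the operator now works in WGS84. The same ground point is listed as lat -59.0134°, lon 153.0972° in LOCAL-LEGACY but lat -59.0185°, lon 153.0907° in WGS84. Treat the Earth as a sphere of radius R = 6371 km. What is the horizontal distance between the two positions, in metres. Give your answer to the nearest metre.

678 m

Δφ = -59.0185° − -59.0134° = -0.0051°; Δλ = 153.0907° − 153.0972° = -0.0065°.
1° along a meridian = πR/180 = 111195 m.
ΔN = Δφ × 111195 = -567.1 m; ΔE = Δλ × 111195 × cos(-59.0134°) = -0.0065 × 111195 × 0.514838 = -372.1 m.
Distance = √(ΔE² + ΔN²) = √((-372.1)² + (-567.1)²) = 678.3 m.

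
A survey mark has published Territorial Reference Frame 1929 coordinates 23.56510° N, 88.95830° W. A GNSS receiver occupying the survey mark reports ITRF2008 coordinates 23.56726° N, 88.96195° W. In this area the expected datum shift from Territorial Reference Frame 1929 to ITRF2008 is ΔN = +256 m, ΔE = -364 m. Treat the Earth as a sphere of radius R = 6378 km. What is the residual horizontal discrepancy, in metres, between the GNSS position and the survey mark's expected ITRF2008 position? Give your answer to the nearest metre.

18 m

Observed coordinate differences: Δφ = +0.00216°, Δλ = -0.00365°.
Converting to metres (1° lat = 111317 m, cos φ = 0.916606): observed ΔN = 240.4 m, observed ΔE = -372.4 m.
Subtracting the expected shift leaves a residual of 240.4 − (256) = -15.6 m north and -372.4 − (-364) = -8.4 m east.
Residual distance = √((-15.6)² + (-8.4)²) = 17.7 m.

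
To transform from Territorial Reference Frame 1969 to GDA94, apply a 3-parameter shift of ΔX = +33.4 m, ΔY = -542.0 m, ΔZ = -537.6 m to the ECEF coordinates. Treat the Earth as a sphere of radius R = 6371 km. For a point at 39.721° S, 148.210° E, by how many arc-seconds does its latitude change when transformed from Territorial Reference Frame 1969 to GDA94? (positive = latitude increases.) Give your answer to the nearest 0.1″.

sin φ = -0.639050, cos φ = 0.769165, sin λ = 0.526807, cos λ = -0.849985.
North component: ΔN = −sin φ cos λ·ΔX − sin φ sin λ·ΔY + cos φ·ΔZ = −(-0.639050)(-0.849985)(33.4) − (-0.639050)(0.526807)(-542.0) + (0.769165)(-537.6) = -614.11 m.
1° of latitude spans πR/180 = 111195 m, so Δφ = -614.11 / 111195 × 3600 = -19.882″.

Δφ = -19.9″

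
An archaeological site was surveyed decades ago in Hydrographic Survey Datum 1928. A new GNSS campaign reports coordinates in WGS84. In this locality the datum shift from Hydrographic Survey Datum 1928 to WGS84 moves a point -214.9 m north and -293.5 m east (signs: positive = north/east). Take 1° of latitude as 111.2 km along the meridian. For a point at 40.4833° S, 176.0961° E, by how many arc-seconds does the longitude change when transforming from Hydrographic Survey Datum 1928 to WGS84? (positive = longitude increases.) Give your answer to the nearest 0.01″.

At latitude -40.4833°, cos φ = 0.760595.
1° of longitude at this latitude = 111.2 × cos φ = 84.58 km, so Δλ = -293.5 / 84578.2 = -0.0034702° = -12.493″.

Δλ = -12.49″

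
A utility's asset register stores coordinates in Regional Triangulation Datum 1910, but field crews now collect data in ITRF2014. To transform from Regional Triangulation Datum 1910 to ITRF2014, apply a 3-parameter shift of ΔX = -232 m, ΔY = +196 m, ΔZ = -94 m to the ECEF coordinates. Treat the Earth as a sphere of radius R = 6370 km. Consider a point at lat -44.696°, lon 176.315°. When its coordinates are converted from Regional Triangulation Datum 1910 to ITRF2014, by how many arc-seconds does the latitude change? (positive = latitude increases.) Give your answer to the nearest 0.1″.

sin φ = -0.703345, cos φ = 0.710849, sin λ = 0.064271, cos λ = -0.997932.
North component: ΔN = −sin φ cos λ·ΔX − sin φ sin λ·ΔY + cos φ·ΔZ = −(-0.703345)(-0.997932)(-232) − (-0.703345)(0.064271)(196) + (0.710849)(-94) = 104.88 m.
1° of latitude spans πR/180 = 111177 m, so Δφ = 104.88 / 111177 × 3600 = 3.396″.

Δφ = 3.4″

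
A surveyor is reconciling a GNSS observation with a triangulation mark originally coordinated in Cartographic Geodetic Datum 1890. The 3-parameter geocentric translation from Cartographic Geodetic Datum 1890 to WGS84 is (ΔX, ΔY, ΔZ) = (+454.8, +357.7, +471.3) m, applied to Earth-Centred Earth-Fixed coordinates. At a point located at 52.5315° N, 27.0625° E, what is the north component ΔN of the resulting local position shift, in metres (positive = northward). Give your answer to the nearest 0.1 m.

At φ = 52.5315°, λ = 27.0625°: sin φ = 0.793688, cos φ = 0.608325, sin λ = 0.454962, cos λ = 0.890511.
ΔN = −sin φ cos λ·ΔX − sin φ sin λ·ΔY + cos φ·ΔZ = −(0.793688)(0.890511)(454.8) − (0.793688)(0.454962)(357.7) + (0.608325)(471.3) = -163.91 m.

ΔN = -163.9 m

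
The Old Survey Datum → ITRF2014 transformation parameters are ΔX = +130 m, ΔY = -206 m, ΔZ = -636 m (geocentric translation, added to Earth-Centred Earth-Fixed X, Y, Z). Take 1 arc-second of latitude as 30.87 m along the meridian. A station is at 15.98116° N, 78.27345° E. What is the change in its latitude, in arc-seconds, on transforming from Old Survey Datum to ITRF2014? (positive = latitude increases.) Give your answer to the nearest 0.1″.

Δφ = -18.2″

sin φ = 0.275321, cos φ = 0.961352, sin λ = 0.979129, cos λ = 0.203241.
North component: ΔN = −sin φ cos λ·ΔX − sin φ sin λ·ΔY + cos φ·ΔZ = −(0.275321)(0.203241)(130) − (0.275321)(0.979129)(-206) + (0.961352)(-636) = -563.16 m.
1° of latitude spans 3600 × 30.87 = 111132 m, so Δφ = -563.16 / 111132 × 3600 = -18.243″.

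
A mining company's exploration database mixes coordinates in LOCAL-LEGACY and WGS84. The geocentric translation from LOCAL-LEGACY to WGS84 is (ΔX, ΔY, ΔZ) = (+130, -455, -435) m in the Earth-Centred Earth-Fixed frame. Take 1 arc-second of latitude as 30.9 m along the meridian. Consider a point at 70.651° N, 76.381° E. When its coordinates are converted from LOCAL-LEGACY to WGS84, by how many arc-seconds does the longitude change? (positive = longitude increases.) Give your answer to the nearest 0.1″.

Δλ = -22.8″

sin φ = 0.943518, cos φ = 0.331321, sin λ = 0.971883, cos λ = 0.235464.
East component: ΔE = −sin λ·ΔX + cos λ·ΔY = −(0.971883)(130) + (0.235464)(-455) = -233.48 m.
1° of latitude spans 3600 × 30.90 = 111240 m; at latitude φ, 1° of longitude spans that × cos φ = 36856.2 m, so Δλ = -233.48 / 36856.2 × 3600 = -22.806″.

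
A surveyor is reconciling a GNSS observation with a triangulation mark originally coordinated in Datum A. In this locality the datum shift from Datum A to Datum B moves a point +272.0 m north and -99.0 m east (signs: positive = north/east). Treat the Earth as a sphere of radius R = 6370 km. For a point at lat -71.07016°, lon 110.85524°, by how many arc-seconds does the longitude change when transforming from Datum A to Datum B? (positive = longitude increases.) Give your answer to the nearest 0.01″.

Δλ = -9.88″

At latitude -71.07016°, cos φ = 0.324410.
One radian of longitude at latitude φ spans R cos φ, so Δλ = ΔE / (R cos φ) = -99.0 / (6370000 × 0.324410) = -4.7907e-05 rad = -9.882″.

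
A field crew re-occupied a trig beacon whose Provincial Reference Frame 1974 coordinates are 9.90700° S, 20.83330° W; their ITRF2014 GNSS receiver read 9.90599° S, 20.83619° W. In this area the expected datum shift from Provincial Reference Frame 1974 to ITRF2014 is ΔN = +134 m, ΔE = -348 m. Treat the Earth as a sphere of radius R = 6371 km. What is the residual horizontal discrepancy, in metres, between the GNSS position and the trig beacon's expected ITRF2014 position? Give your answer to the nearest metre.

Observed coordinate differences: Δφ = +0.00101°, Δλ = -0.00289°.
Converting to metres (1° lat = 111195 m, cos φ = 0.985088): observed ΔN = 112.3 m, observed ΔE = -316.6 m.
Subtracting the expected shift leaves a residual of 112.3 − (134) = -21.7 m north and -316.6 − (-348) = 31.4 m east.
Residual distance = √((-21.7)² + 31.4²) = 38.2 m.

38 m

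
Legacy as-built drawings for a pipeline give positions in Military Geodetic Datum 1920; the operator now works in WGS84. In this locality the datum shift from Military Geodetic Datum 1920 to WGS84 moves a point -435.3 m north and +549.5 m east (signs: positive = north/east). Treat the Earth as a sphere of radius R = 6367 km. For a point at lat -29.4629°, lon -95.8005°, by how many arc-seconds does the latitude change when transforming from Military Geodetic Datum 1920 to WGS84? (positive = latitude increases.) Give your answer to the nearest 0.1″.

Δφ = -14.1″

On a sphere of radius R, 1 rad of latitude = R, so Δφ = ΔN / R = -435.3 / 6367000 = -6.8368e-05 rad = -14.102″.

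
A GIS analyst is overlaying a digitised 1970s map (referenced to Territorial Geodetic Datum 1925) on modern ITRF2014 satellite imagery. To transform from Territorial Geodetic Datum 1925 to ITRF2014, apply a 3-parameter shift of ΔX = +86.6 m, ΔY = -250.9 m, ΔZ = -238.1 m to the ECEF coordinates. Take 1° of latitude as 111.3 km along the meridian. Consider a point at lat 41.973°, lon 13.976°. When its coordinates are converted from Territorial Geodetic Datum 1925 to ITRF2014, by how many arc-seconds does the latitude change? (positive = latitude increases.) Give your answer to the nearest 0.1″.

Δφ = -6.2″

sin φ = 0.668780, cos φ = 0.743460, sin λ = 0.241515, cos λ = 0.970397.
North component: ΔN = −sin φ cos λ·ΔX − sin φ sin λ·ΔY + cos φ·ΔZ = −(0.668780)(0.970397)(86.6) − (0.668780)(0.241515)(-250.9) + (0.743460)(-238.1) = -192.69 m.
1° of latitude spans 111300 m, so Δφ = -192.69 / 111300 × 3600 = -6.233″.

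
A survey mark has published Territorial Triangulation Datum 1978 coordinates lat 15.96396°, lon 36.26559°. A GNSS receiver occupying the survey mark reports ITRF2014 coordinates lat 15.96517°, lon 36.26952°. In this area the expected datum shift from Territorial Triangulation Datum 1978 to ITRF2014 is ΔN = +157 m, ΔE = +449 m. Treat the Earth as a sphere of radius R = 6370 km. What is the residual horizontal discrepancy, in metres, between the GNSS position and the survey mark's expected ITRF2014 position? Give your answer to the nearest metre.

Observed coordinate differences: Δφ = +0.00121°, Δλ = +0.00393°.
Converting to metres (1° lat = 111177 m, cos φ = 0.961435): observed ΔN = 134.5 m, observed ΔE = 420.1 m.
Subtracting the expected shift leaves a residual of 134.5 − (157) = -22.5 m north and 420.1 − (449) = -28.9 m east.
Residual distance = √((-22.5)² + (-28.9)²) = 36.6 m.

37 m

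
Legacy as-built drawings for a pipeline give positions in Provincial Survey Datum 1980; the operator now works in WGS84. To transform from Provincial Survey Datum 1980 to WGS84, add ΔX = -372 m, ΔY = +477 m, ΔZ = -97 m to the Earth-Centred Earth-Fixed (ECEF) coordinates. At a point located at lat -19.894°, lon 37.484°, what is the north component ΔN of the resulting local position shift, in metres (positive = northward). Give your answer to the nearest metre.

The local north axis is (−sin φ cos λ, −sin φ sin λ, cos φ), giving ΔN = -100.448 + 98.775 − 91.211 = -92.88 m.

ΔN = -93 m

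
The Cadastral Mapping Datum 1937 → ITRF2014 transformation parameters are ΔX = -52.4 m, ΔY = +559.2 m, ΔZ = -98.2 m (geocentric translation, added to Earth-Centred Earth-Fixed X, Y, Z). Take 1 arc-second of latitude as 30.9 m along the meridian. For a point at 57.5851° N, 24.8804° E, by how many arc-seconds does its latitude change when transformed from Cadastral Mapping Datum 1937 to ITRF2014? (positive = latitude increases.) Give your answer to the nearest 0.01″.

sin φ = 0.844189, cos φ = 0.536046, sin λ = 0.420726, cos λ = 0.907188.
North component: ΔN = −sin φ cos λ·ΔX − sin φ sin λ·ΔY + cos φ·ΔZ = −(0.844189)(0.907188)(-52.4) − (0.844189)(0.420726)(559.2) + (0.536046)(-98.2) = -211.12 m.
1° of latitude spans 3600 × 30.90 = 111240 m, so Δφ = -211.12 / 111240 × 3600 = -6.832″.

Δφ = -6.83″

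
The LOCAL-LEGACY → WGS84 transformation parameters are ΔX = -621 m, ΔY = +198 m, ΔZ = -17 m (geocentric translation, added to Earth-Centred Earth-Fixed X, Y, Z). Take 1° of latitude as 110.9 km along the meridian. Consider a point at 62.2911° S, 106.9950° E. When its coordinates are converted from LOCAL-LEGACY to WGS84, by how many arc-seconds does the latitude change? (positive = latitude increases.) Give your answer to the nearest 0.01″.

Δφ = 10.40″

sin φ = -0.885321, cos φ = 0.464980, sin λ = 0.956330, cos λ = -0.292288.
North component: ΔN = −sin φ cos λ·ΔX − sin φ sin λ·ΔY + cos φ·ΔZ = −(-0.885321)(-0.292288)(-621) − (-0.885321)(0.956330)(198) + (0.464980)(-17) = 320.43 m.
1° of latitude spans 110900 m, so Δφ = 320.43 / 110900 × 3600 = 10.402″.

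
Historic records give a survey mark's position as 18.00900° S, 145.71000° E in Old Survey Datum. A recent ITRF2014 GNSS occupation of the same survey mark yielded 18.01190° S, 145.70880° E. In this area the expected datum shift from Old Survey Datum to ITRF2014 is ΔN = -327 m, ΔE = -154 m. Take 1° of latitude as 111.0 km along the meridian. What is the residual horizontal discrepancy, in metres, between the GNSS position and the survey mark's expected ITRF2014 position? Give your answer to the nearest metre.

28 m

Observed coordinate differences: Δφ = -0.00290°, Δλ = -0.00120°.
Converting to metres (1° lat = 111000 m, cos φ = 0.951008): observed ΔN = -321.9 m, observed ΔE = -126.7 m.
Subtracting the expected shift leaves a residual of -321.9 − (-327) = 5.1 m north and -126.7 − (-154) = 27.3 m east.
Residual distance = √(5.1² + 27.3²) = 27.8 m.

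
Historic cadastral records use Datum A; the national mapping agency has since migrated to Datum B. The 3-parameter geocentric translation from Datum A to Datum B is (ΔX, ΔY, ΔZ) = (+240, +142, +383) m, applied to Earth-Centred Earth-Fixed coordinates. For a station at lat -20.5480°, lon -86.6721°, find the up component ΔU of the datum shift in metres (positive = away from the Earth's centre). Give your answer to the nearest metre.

ΔU = -254 m

The local up (radial) axis is (cos φ cos λ, cos φ sin λ, sin φ), giving ΔU = 13.046 − 132.742 − 134.430 = -254.13 m.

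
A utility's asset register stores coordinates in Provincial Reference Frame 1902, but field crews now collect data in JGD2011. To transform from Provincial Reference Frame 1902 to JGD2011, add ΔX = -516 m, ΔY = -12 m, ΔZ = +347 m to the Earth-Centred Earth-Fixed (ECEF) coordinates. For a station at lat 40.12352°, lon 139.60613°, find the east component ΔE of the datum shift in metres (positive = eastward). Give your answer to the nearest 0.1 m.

At φ = 40.12352°, λ = 139.60613°: sin φ = 0.644438, cos φ = 0.764657, sin λ = 0.648038, cos λ = -0.761608.
ΔE = −sin λ·ΔX + cos λ·ΔY = −(0.648038)·(-516) + (-0.761608)·(-12) = 343.53 m.

ΔE = 343.5 m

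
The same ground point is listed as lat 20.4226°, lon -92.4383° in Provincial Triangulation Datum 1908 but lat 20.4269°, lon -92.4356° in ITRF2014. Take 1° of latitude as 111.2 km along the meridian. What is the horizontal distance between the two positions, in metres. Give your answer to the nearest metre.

555 m

Δφ = 20.4269° − 20.4226° = +0.0043°; Δλ = -92.4356° − -92.4383° = +0.0027°.
ΔN = Δφ × 111200 = 478.2 m; ΔE = Δλ × 111200 × cos(20.4226°) = +0.0027 × 111200 × 0.937144 = 281.4 m.
Distance = √(ΔE² + ΔN²) = √(281.4² + 478.2²) = 554.8 m.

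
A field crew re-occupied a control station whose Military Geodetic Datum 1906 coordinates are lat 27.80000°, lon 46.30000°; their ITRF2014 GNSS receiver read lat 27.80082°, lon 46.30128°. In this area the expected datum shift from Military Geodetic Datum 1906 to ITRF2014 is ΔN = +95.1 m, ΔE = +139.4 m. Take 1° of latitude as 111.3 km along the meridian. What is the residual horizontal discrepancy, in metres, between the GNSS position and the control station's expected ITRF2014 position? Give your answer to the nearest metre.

Observed coordinate differences: Δφ = +0.00082°, Δλ = +0.00128°.
Converting to metres (1° lat = 111300 m, cos φ = 0.884581): observed ΔN = 91.3 m, observed ΔE = 126.0 m.
Subtracting the expected shift leaves a residual of 91.3 − (95.1) = -3.8 m north and 126.0 − (139.4) = -13.4 m east.
Residual distance = √((-3.8)² + (-13.4)²) = 13.9 m.

14 m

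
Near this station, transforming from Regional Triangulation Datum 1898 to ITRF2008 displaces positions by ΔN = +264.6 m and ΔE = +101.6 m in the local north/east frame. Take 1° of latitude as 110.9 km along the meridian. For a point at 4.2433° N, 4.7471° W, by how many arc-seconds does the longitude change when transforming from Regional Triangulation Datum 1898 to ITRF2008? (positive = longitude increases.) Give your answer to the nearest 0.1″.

Δλ = 3.3″

At latitude 4.2433°, cos φ = 0.997259.
1° of longitude at this latitude = 110.9 × cos φ = 110.60 km, so Δλ = 101.6 / 110596.0 = 0.0009187° = 3.307″.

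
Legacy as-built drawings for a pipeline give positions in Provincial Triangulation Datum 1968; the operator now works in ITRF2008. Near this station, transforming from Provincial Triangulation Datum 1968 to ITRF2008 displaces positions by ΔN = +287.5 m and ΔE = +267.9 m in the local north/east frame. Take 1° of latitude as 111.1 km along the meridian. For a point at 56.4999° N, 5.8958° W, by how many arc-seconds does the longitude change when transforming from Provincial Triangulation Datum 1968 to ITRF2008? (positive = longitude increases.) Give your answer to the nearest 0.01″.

Δλ = 15.73″

At latitude 56.4999°, cos φ = 0.551938.
1° of longitude at this latitude = 111.1 × cos φ = 61.32 km, so Δλ = 267.9 / 61320.4 = 0.0043689° = 15.728″.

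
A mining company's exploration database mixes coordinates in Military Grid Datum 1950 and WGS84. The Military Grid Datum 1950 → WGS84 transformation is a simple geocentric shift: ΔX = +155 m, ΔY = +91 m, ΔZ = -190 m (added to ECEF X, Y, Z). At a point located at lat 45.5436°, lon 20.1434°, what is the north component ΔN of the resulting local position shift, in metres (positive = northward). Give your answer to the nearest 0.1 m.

At φ = 45.5436°, λ = 20.1434°: sin φ = 0.713784, cos φ = 0.700366, sin λ = 0.344371, cos λ = 0.938834.
ΔN = −sin φ cos λ·ΔX − sin φ sin λ·ΔY + cos φ·ΔZ = −(0.713784)(0.938834)(155) − (0.713784)(0.344371)(91) + (0.700366)(-190) = -259.31 m.

ΔN = -259.3 m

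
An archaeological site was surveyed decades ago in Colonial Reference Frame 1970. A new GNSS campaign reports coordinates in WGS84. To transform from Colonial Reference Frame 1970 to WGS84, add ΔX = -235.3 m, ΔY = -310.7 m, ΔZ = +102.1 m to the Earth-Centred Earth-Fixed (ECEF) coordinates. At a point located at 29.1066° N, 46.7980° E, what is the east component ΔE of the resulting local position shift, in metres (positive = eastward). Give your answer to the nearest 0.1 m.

At φ = 29.1066°, λ = 46.7980°: sin φ = 0.486436, cos φ = 0.873716, sin λ = 0.728945, cos λ = 0.684573.
ΔE = −sin λ·ΔX + cos λ·ΔY = −(0.728945)·(-235.3) + (0.684573)·(-310.7) = -41.18 m.

ΔE = -41.2 m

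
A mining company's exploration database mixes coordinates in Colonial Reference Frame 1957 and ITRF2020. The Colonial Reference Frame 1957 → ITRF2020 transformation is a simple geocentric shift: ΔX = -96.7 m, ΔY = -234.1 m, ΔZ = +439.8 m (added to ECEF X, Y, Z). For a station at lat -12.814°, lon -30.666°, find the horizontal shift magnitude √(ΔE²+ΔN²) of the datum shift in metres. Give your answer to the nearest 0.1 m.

503.7 m

At φ = -12.814°, λ = -30.666°: sin φ = -0.221787, cos φ = 0.975095, sin λ = -0.510033, cos λ = 0.860155.
ΔE = −sin λ·ΔX + cos λ·ΔY = −(-0.510033)·(-96.7) + (0.860155)·(-234.1) = -250.68 m.
ΔN = −sin φ cos λ·ΔX − sin φ sin λ·ΔY + cos φ·ΔZ = −(-0.221787)(0.860155)(-96.7) − (-0.221787)(-0.510033)(-234.1) + (0.975095)(439.8) = 436.88 m.
Horizontal magnitude = √(ΔE² + ΔN²) = √((-250.68)² + 436.88²) = 503.69 m.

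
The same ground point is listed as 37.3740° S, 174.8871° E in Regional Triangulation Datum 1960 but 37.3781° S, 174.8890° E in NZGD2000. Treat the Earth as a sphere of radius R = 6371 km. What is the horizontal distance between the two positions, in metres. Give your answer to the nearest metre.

Δφ = -37.3781° − -37.3740° = -0.0041°; Δλ = 174.8890° − 174.8871° = +0.0019°.
1° along a meridian = πR/180 = 111195 m.
ΔN = Δφ × 111195 = -455.9 m; ΔE = Δλ × 111195 × cos(-37.3740°) = +0.0019 × 111195 × 0.794690 = 167.9 m.
Distance = √(ΔE² + ΔN²) = √(167.9² + (-455.9)²) = 485.8 m.

486 m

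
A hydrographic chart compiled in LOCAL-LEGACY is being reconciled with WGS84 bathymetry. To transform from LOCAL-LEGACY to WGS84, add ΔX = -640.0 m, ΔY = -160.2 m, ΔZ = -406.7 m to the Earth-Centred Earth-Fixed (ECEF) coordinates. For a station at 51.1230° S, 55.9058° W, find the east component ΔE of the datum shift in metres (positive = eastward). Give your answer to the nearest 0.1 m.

ΔE = -619.8 m

The local east axis at (φ, λ) is (−sin λ, cos λ, 0), so ΔE = −sin(-55.9058°)·(-640.0) + cos(-55.9058°)·(-160.2) = -619.80 m.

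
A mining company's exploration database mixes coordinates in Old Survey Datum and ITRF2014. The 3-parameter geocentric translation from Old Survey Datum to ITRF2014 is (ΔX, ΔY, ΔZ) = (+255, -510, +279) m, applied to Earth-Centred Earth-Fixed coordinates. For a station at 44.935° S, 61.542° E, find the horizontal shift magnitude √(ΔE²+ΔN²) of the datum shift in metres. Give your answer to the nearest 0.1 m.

468.4 m

At φ = -44.935°, λ = 61.542°: sin φ = -0.706304, cos φ = 0.707909, sin λ = 0.879167, cos λ = 0.476514.
ΔE = −sin λ·ΔX + cos λ·ΔY = −(0.879167)·(255) + (0.476514)·(-510) = -467.21 m.
ΔN = −sin φ cos λ·ΔX − sin φ sin λ·ΔY + cos φ·ΔZ = −(-0.706304)(0.476514)(255) − (-0.706304)(0.879167)(-510) + (0.707909)(279) = -33.36 m.
Horizontal magnitude = √(ΔE² + ΔN²) = √((-467.21)² + (-33.36)²) = 468.40 m.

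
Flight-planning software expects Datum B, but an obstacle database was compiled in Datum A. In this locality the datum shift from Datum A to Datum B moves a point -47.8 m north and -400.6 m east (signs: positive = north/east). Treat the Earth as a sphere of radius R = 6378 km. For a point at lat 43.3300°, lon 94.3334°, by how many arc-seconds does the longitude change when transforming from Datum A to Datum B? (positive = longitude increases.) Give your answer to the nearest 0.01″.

At latitude 43.3300°, cos φ = 0.727414.
One radian of longitude at latitude φ spans R cos φ, so Δλ = ΔE / (R cos φ) = -400.6 / (6378000 × 0.727414) = -8.6347e-05 rad = -17.810″.

Δλ = -17.81″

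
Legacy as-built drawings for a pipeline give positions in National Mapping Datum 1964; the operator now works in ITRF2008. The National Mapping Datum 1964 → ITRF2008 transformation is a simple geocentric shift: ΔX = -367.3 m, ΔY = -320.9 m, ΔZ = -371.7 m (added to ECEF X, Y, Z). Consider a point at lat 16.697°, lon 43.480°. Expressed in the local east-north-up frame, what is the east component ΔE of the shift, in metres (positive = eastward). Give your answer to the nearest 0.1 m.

The local east axis at (φ, λ) is (−sin λ, cos λ, 0), so ΔE = −sin(43.480°)·(-367.3) + cos(43.480°)·(-320.9) = 19.89 m.

ΔE = 19.9 m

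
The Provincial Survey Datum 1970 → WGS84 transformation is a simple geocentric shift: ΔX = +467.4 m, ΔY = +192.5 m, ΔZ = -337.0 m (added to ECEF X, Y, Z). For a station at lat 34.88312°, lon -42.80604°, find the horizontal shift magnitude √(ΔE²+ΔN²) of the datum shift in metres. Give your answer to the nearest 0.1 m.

607.2 m

At φ = 34.88312°, λ = -42.80604°: sin φ = 0.571904, cos φ = 0.820320, sin λ = -0.679519, cos λ = 0.733658.
ΔE = −sin λ·ΔX + cos λ·ΔY = −(-0.679519)·(467.4) + (0.733658)·(192.5) = 458.84 m.
ΔN = −sin φ cos λ·ΔX − sin φ sin λ·ΔY + cos φ·ΔZ = −(0.571904)(0.733658)(467.4) − (0.571904)(-0.679519)(192.5) + (0.820320)(-337.0) = -397.75 m.
Horizontal magnitude = √(ΔE² + ΔN²) = √(458.84² + (-397.75)²) = 607.24 m.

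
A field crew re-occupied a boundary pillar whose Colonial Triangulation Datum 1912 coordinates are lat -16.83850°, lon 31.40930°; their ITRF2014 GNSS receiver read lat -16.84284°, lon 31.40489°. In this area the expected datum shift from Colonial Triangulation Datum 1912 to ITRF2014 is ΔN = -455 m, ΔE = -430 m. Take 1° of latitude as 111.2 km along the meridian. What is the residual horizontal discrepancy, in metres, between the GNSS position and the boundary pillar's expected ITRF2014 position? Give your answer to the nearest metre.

Observed coordinate differences: Δφ = -0.00434°, Δλ = -0.00441°.
Converting to metres (1° lat = 111200 m, cos φ = 0.957125): observed ΔN = -482.6 m, observed ΔE = -469.4 m.
Subtracting the expected shift leaves a residual of -482.6 − (-455) = -27.6 m north and -469.4 − (-430) = -39.4 m east.
Residual distance = √((-27.6)² + (-39.4)²) = 48.1 m.

48 m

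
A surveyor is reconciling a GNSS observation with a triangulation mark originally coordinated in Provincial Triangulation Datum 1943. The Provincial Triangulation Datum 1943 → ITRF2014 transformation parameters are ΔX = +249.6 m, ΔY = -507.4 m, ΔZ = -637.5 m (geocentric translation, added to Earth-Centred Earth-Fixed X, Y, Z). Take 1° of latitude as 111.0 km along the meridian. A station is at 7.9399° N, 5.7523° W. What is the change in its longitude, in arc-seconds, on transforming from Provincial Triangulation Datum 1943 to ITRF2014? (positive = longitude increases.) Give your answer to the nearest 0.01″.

sin φ = 0.138134, cos φ = 0.990414, sin λ = -0.100228, cos λ = 0.994964.
East component: ΔE = −sin λ·ΔX + cos λ·ΔY = −(-0.100228)(249.6) + (0.994964)(-507.4) = -479.83 m.
1° of latitude spans 111000 m; at latitude φ, 1° of longitude spans that × cos φ = 109935.9 m, so Δλ = -479.83 / 109935.9 × 3600 = -15.713″.

Δλ = -15.71″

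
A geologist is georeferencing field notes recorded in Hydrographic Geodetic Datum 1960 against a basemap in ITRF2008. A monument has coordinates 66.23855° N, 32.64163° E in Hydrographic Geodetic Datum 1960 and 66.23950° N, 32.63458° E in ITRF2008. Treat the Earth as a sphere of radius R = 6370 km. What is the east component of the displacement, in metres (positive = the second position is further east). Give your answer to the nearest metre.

Δφ = 66.23950° − 66.23855° = +0.00095°; Δλ = 32.63458° − 32.64163° = -0.00705°.
1° along a meridian = πR/180 = 111177 m.
ΔN = Δφ × 111177 = 105.6 m; ΔE = Δλ × 111177 × cos(66.23855°) = -0.00705 × 111177 × 0.402930 = -315.8 m.

ΔE = -316 m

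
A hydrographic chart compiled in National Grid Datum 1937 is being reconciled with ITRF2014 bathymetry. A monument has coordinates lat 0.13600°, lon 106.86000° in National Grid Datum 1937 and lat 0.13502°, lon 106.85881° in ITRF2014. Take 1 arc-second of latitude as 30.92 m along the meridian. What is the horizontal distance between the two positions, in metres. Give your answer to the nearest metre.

172 m

Δφ = 0.13502° − 0.13600° = -0.00098°; Δλ = 106.85881° − 106.86000° = -0.00119°.
1° of latitude = 3600 × 30.92 = 111312 m.
ΔN = Δφ × 111312 = -109.1 m; ΔE = Δλ × 111312 × cos(0.13600°) = -0.00119 × 111312 × 0.999997 = -132.5 m.
Distance = √(ΔE² + ΔN²) = √((-132.5)² + (-109.1)²) = 171.6 m.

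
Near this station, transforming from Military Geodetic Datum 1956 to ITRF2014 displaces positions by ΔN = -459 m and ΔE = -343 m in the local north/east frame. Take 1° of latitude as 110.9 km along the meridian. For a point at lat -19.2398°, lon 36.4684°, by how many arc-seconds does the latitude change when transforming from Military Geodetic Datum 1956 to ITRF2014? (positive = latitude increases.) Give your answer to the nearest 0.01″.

1° of latitude = 110.9 km, so Δφ = -459.0 / 110900 = -0.0041389° = -14.900″.

Δφ = -14.90″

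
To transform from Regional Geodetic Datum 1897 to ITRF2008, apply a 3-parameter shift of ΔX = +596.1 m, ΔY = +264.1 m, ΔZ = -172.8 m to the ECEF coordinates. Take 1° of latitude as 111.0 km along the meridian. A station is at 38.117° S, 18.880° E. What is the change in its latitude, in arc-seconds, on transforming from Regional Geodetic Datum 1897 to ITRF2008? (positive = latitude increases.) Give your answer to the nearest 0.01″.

Δφ = 8.59″

sin φ = -0.617269, cos φ = 0.786752, sin λ = 0.323587, cos λ = 0.946198.
North component: ΔN = −sin φ cos λ·ΔX − sin φ sin λ·ΔY + cos φ·ΔZ = −(-0.617269)(0.946198)(596.1) − (-0.617269)(0.323587)(264.1) + (0.786752)(-172.8) = 264.96 m.
1° of latitude spans 111000 m, so Δφ = 264.96 / 111000 × 3600 = 8.593″.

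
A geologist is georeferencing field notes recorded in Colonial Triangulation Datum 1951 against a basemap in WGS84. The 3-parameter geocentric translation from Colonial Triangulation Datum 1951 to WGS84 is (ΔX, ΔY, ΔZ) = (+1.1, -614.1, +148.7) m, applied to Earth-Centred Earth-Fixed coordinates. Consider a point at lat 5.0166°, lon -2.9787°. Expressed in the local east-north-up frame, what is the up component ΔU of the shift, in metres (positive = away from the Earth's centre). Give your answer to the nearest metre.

ΔU = 46 m

At φ = 5.0166°, λ = -2.9787°: sin φ = 0.087444, cos φ = 0.996169, sin λ = -0.051965, cos λ = 0.998649.
ΔU = cos φ cos λ·ΔX + cos φ sin λ·ΔY + sin φ·ΔZ = (0.996169)(0.998649)(1.1) + (0.996169)(-0.051965)(-614.1) + (0.087444)(148.7) = 45.89 m.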